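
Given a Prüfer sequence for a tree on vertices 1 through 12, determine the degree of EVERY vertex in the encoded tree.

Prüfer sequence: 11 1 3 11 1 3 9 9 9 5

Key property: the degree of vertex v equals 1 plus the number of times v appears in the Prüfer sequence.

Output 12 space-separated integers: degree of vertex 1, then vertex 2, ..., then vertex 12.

p_1 = 11: count[11] becomes 1
p_2 = 1: count[1] becomes 1
p_3 = 3: count[3] becomes 1
p_4 = 11: count[11] becomes 2
p_5 = 1: count[1] becomes 2
p_6 = 3: count[3] becomes 2
p_7 = 9: count[9] becomes 1
p_8 = 9: count[9] becomes 2
p_9 = 9: count[9] becomes 3
p_10 = 5: count[5] becomes 1
Degrees (1 + count): deg[1]=1+2=3, deg[2]=1+0=1, deg[3]=1+2=3, deg[4]=1+0=1, deg[5]=1+1=2, deg[6]=1+0=1, deg[7]=1+0=1, deg[8]=1+0=1, deg[9]=1+3=4, deg[10]=1+0=1, deg[11]=1+2=3, deg[12]=1+0=1

Answer: 3 1 3 1 2 1 1 1 4 1 3 1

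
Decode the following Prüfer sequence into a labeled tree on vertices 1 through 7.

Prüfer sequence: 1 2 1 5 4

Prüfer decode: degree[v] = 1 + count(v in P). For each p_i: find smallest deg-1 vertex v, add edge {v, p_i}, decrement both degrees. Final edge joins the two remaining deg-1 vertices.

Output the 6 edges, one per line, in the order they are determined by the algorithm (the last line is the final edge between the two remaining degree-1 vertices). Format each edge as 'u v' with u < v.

Answer: 1 3
2 6
1 2
1 5
4 5
4 7

Derivation:
Initial degrees: {1:3, 2:2, 3:1, 4:2, 5:2, 6:1, 7:1}
Step 1: smallest deg-1 vertex = 3, p_1 = 1. Add edge {1,3}. Now deg[3]=0, deg[1]=2.
Step 2: smallest deg-1 vertex = 6, p_2 = 2. Add edge {2,6}. Now deg[6]=0, deg[2]=1.
Step 3: smallest deg-1 vertex = 2, p_3 = 1. Add edge {1,2}. Now deg[2]=0, deg[1]=1.
Step 4: smallest deg-1 vertex = 1, p_4 = 5. Add edge {1,5}. Now deg[1]=0, deg[5]=1.
Step 5: smallest deg-1 vertex = 5, p_5 = 4. Add edge {4,5}. Now deg[5]=0, deg[4]=1.
Final: two remaining deg-1 vertices are 4, 7. Add edge {4,7}.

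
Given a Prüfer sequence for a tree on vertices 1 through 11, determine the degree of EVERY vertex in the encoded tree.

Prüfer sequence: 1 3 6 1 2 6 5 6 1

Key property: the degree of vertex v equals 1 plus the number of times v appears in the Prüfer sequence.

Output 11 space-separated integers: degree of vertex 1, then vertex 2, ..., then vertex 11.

Answer: 4 2 2 1 2 4 1 1 1 1 1

Derivation:
p_1 = 1: count[1] becomes 1
p_2 = 3: count[3] becomes 1
p_3 = 6: count[6] becomes 1
p_4 = 1: count[1] becomes 2
p_5 = 2: count[2] becomes 1
p_6 = 6: count[6] becomes 2
p_7 = 5: count[5] becomes 1
p_8 = 6: count[6] becomes 3
p_9 = 1: count[1] becomes 3
Degrees (1 + count): deg[1]=1+3=4, deg[2]=1+1=2, deg[3]=1+1=2, deg[4]=1+0=1, deg[5]=1+1=2, deg[6]=1+3=4, deg[7]=1+0=1, deg[8]=1+0=1, deg[9]=1+0=1, deg[10]=1+0=1, deg[11]=1+0=1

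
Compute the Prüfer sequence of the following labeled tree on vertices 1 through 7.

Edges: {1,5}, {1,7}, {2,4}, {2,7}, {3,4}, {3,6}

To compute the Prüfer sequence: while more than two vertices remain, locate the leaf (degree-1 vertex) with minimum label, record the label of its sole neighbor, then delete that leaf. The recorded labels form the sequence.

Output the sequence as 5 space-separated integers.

Answer: 1 7 3 4 2

Derivation:
Step 1: leaves = {5,6}. Remove smallest leaf 5, emit neighbor 1.
Step 2: leaves = {1,6}. Remove smallest leaf 1, emit neighbor 7.
Step 3: leaves = {6,7}. Remove smallest leaf 6, emit neighbor 3.
Step 4: leaves = {3,7}. Remove smallest leaf 3, emit neighbor 4.
Step 5: leaves = {4,7}. Remove smallest leaf 4, emit neighbor 2.
Done: 2 vertices remain (2, 7). Sequence = [1 7 3 4 2]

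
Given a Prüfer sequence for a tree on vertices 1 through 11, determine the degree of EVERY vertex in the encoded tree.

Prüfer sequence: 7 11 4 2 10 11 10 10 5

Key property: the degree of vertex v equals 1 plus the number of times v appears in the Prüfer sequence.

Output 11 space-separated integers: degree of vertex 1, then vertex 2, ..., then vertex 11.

p_1 = 7: count[7] becomes 1
p_2 = 11: count[11] becomes 1
p_3 = 4: count[4] becomes 1
p_4 = 2: count[2] becomes 1
p_5 = 10: count[10] becomes 1
p_6 = 11: count[11] becomes 2
p_7 = 10: count[10] becomes 2
p_8 = 10: count[10] becomes 3
p_9 = 5: count[5] becomes 1
Degrees (1 + count): deg[1]=1+0=1, deg[2]=1+1=2, deg[3]=1+0=1, deg[4]=1+1=2, deg[5]=1+1=2, deg[6]=1+0=1, deg[7]=1+1=2, deg[8]=1+0=1, deg[9]=1+0=1, deg[10]=1+3=4, deg[11]=1+2=3

Answer: 1 2 1 2 2 1 2 1 1 4 3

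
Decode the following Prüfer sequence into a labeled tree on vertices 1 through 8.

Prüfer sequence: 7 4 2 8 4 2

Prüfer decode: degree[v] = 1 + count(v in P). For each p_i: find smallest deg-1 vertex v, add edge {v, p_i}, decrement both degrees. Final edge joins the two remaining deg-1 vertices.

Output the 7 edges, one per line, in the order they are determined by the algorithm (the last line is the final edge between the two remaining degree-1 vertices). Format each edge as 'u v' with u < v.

Answer: 1 7
3 4
2 5
6 8
4 7
2 4
2 8

Derivation:
Initial degrees: {1:1, 2:3, 3:1, 4:3, 5:1, 6:1, 7:2, 8:2}
Step 1: smallest deg-1 vertex = 1, p_1 = 7. Add edge {1,7}. Now deg[1]=0, deg[7]=1.
Step 2: smallest deg-1 vertex = 3, p_2 = 4. Add edge {3,4}. Now deg[3]=0, deg[4]=2.
Step 3: smallest deg-1 vertex = 5, p_3 = 2. Add edge {2,5}. Now deg[5]=0, deg[2]=2.
Step 4: smallest deg-1 vertex = 6, p_4 = 8. Add edge {6,8}. Now deg[6]=0, deg[8]=1.
Step 5: smallest deg-1 vertex = 7, p_5 = 4. Add edge {4,7}. Now deg[7]=0, deg[4]=1.
Step 6: smallest deg-1 vertex = 4, p_6 = 2. Add edge {2,4}. Now deg[4]=0, deg[2]=1.
Final: two remaining deg-1 vertices are 2, 8. Add edge {2,8}.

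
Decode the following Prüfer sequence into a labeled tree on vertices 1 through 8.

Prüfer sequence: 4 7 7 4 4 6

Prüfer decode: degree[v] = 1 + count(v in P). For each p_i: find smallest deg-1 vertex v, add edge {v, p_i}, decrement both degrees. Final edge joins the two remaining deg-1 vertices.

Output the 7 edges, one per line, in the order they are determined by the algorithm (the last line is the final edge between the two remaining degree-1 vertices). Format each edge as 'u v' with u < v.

Initial degrees: {1:1, 2:1, 3:1, 4:4, 5:1, 6:2, 7:3, 8:1}
Step 1: smallest deg-1 vertex = 1, p_1 = 4. Add edge {1,4}. Now deg[1]=0, deg[4]=3.
Step 2: smallest deg-1 vertex = 2, p_2 = 7. Add edge {2,7}. Now deg[2]=0, deg[7]=2.
Step 3: smallest deg-1 vertex = 3, p_3 = 7. Add edge {3,7}. Now deg[3]=0, deg[7]=1.
Step 4: smallest deg-1 vertex = 5, p_4 = 4. Add edge {4,5}. Now deg[5]=0, deg[4]=2.
Step 5: smallest deg-1 vertex = 7, p_5 = 4. Add edge {4,7}. Now deg[7]=0, deg[4]=1.
Step 6: smallest deg-1 vertex = 4, p_6 = 6. Add edge {4,6}. Now deg[4]=0, deg[6]=1.
Final: two remaining deg-1 vertices are 6, 8. Add edge {6,8}.

Answer: 1 4
2 7
3 7
4 5
4 7
4 6
6 8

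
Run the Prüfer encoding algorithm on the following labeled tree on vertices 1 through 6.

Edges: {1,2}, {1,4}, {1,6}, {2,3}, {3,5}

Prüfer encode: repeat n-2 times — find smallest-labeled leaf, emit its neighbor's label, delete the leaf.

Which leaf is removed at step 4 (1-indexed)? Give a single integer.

Step 1: current leaves = {4,5,6}. Remove leaf 4 (neighbor: 1).
Step 2: current leaves = {5,6}. Remove leaf 5 (neighbor: 3).
Step 3: current leaves = {3,6}. Remove leaf 3 (neighbor: 2).
Step 4: current leaves = {2,6}. Remove leaf 2 (neighbor: 1).

Answer: 2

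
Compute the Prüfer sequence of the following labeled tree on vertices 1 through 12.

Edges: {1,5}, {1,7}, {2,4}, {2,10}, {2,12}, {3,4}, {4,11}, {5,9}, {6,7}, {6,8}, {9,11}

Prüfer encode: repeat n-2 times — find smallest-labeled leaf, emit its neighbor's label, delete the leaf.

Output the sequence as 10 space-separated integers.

Answer: 4 6 7 1 5 9 11 2 4 2

Derivation:
Step 1: leaves = {3,8,10,12}. Remove smallest leaf 3, emit neighbor 4.
Step 2: leaves = {8,10,12}. Remove smallest leaf 8, emit neighbor 6.
Step 3: leaves = {6,10,12}. Remove smallest leaf 6, emit neighbor 7.
Step 4: leaves = {7,10,12}. Remove smallest leaf 7, emit neighbor 1.
Step 5: leaves = {1,10,12}. Remove smallest leaf 1, emit neighbor 5.
Step 6: leaves = {5,10,12}. Remove smallest leaf 5, emit neighbor 9.
Step 7: leaves = {9,10,12}. Remove smallest leaf 9, emit neighbor 11.
Step 8: leaves = {10,11,12}. Remove smallest leaf 10, emit neighbor 2.
Step 9: leaves = {11,12}. Remove smallest leaf 11, emit neighbor 4.
Step 10: leaves = {4,12}. Remove smallest leaf 4, emit neighbor 2.
Done: 2 vertices remain (2, 12). Sequence = [4 6 7 1 5 9 11 2 4 2]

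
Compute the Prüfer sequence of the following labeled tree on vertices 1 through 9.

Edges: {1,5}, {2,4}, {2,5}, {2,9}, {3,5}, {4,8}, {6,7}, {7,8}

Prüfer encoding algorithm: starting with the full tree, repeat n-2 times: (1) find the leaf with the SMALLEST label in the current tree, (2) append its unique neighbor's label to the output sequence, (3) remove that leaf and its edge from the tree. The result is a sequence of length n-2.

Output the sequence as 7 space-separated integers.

Answer: 5 5 2 7 8 4 2

Derivation:
Step 1: leaves = {1,3,6,9}. Remove smallest leaf 1, emit neighbor 5.
Step 2: leaves = {3,6,9}. Remove smallest leaf 3, emit neighbor 5.
Step 3: leaves = {5,6,9}. Remove smallest leaf 5, emit neighbor 2.
Step 4: leaves = {6,9}. Remove smallest leaf 6, emit neighbor 7.
Step 5: leaves = {7,9}. Remove smallest leaf 7, emit neighbor 8.
Step 6: leaves = {8,9}. Remove smallest leaf 8, emit neighbor 4.
Step 7: leaves = {4,9}. Remove smallest leaf 4, emit neighbor 2.
Done: 2 vertices remain (2, 9). Sequence = [5 5 2 7 8 4 2]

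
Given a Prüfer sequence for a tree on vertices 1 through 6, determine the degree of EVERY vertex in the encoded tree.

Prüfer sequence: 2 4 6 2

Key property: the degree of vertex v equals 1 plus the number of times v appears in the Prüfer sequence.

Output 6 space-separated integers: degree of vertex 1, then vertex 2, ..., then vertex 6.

Answer: 1 3 1 2 1 2

Derivation:
p_1 = 2: count[2] becomes 1
p_2 = 4: count[4] becomes 1
p_3 = 6: count[6] becomes 1
p_4 = 2: count[2] becomes 2
Degrees (1 + count): deg[1]=1+0=1, deg[2]=1+2=3, deg[3]=1+0=1, deg[4]=1+1=2, deg[5]=1+0=1, deg[6]=1+1=2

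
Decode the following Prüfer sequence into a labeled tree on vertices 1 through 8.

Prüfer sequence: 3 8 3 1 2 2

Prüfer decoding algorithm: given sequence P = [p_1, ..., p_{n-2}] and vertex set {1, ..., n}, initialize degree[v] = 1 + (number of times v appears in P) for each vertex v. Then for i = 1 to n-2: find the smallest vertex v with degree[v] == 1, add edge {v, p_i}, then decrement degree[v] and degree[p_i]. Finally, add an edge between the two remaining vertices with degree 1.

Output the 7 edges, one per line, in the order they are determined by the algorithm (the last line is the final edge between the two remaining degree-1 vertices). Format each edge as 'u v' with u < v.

Initial degrees: {1:2, 2:3, 3:3, 4:1, 5:1, 6:1, 7:1, 8:2}
Step 1: smallest deg-1 vertex = 4, p_1 = 3. Add edge {3,4}. Now deg[4]=0, deg[3]=2.
Step 2: smallest deg-1 vertex = 5, p_2 = 8. Add edge {5,8}. Now deg[5]=0, deg[8]=1.
Step 3: smallest deg-1 vertex = 6, p_3 = 3. Add edge {3,6}. Now deg[6]=0, deg[3]=1.
Step 4: smallest deg-1 vertex = 3, p_4 = 1. Add edge {1,3}. Now deg[3]=0, deg[1]=1.
Step 5: smallest deg-1 vertex = 1, p_5 = 2. Add edge {1,2}. Now deg[1]=0, deg[2]=2.
Step 6: smallest deg-1 vertex = 7, p_6 = 2. Add edge {2,7}. Now deg[7]=0, deg[2]=1.
Final: two remaining deg-1 vertices are 2, 8. Add edge {2,8}.

Answer: 3 4
5 8
3 6
1 3
1 2
2 7
2 8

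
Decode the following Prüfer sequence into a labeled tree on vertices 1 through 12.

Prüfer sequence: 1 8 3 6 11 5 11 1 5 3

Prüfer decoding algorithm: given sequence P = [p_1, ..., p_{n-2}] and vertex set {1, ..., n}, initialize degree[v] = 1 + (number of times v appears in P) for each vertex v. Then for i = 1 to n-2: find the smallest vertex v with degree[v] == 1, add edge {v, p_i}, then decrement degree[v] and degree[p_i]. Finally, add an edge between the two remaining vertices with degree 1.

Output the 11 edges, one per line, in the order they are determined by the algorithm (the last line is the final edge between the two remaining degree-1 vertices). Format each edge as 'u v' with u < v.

Initial degrees: {1:3, 2:1, 3:3, 4:1, 5:3, 6:2, 7:1, 8:2, 9:1, 10:1, 11:3, 12:1}
Step 1: smallest deg-1 vertex = 2, p_1 = 1. Add edge {1,2}. Now deg[2]=0, deg[1]=2.
Step 2: smallest deg-1 vertex = 4, p_2 = 8. Add edge {4,8}. Now deg[4]=0, deg[8]=1.
Step 3: smallest deg-1 vertex = 7, p_3 = 3. Add edge {3,7}. Now deg[7]=0, deg[3]=2.
Step 4: smallest deg-1 vertex = 8, p_4 = 6. Add edge {6,8}. Now deg[8]=0, deg[6]=1.
Step 5: smallest deg-1 vertex = 6, p_5 = 11. Add edge {6,11}. Now deg[6]=0, deg[11]=2.
Step 6: smallest deg-1 vertex = 9, p_6 = 5. Add edge {5,9}. Now deg[9]=0, deg[5]=2.
Step 7: smallest deg-1 vertex = 10, p_7 = 11. Add edge {10,11}. Now deg[10]=0, deg[11]=1.
Step 8: smallest deg-1 vertex = 11, p_8 = 1. Add edge {1,11}. Now deg[11]=0, deg[1]=1.
Step 9: smallest deg-1 vertex = 1, p_9 = 5. Add edge {1,5}. Now deg[1]=0, deg[5]=1.
Step 10: smallest deg-1 vertex = 5, p_10 = 3. Add edge {3,5}. Now deg[5]=0, deg[3]=1.
Final: two remaining deg-1 vertices are 3, 12. Add edge {3,12}.

Answer: 1 2
4 8
3 7
6 8
6 11
5 9
10 11
1 11
1 5
3 5
3 12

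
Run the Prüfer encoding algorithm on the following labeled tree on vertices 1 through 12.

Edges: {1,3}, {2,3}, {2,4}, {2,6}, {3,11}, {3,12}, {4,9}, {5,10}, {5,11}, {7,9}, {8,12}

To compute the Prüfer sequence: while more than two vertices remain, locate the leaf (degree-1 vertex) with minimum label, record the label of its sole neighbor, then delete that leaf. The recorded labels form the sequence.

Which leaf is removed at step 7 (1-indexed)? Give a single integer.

Step 1: current leaves = {1,6,7,8,10}. Remove leaf 1 (neighbor: 3).
Step 2: current leaves = {6,7,8,10}. Remove leaf 6 (neighbor: 2).
Step 3: current leaves = {7,8,10}. Remove leaf 7 (neighbor: 9).
Step 4: current leaves = {8,9,10}. Remove leaf 8 (neighbor: 12).
Step 5: current leaves = {9,10,12}. Remove leaf 9 (neighbor: 4).
Step 6: current leaves = {4,10,12}. Remove leaf 4 (neighbor: 2).
Step 7: current leaves = {2,10,12}. Remove leaf 2 (neighbor: 3).

Answer: 2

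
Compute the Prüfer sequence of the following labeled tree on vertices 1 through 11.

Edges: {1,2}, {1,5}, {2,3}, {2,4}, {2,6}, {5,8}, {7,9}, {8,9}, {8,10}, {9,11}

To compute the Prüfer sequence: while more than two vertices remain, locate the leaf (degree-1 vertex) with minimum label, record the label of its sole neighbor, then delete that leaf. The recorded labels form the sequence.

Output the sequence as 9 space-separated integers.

Step 1: leaves = {3,4,6,7,10,11}. Remove smallest leaf 3, emit neighbor 2.
Step 2: leaves = {4,6,7,10,11}. Remove smallest leaf 4, emit neighbor 2.
Step 3: leaves = {6,7,10,11}. Remove smallest leaf 6, emit neighbor 2.
Step 4: leaves = {2,7,10,11}. Remove smallest leaf 2, emit neighbor 1.
Step 5: leaves = {1,7,10,11}. Remove smallest leaf 1, emit neighbor 5.
Step 6: leaves = {5,7,10,11}. Remove smallest leaf 5, emit neighbor 8.
Step 7: leaves = {7,10,11}. Remove smallest leaf 7, emit neighbor 9.
Step 8: leaves = {10,11}. Remove smallest leaf 10, emit neighbor 8.
Step 9: leaves = {8,11}. Remove smallest leaf 8, emit neighbor 9.
Done: 2 vertices remain (9, 11). Sequence = [2 2 2 1 5 8 9 8 9]

Answer: 2 2 2 1 5 8 9 8 9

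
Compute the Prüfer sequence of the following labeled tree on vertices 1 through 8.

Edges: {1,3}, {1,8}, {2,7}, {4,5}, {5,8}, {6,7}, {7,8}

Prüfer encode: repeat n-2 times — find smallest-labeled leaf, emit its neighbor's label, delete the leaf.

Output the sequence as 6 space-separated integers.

Answer: 7 1 8 5 8 7

Derivation:
Step 1: leaves = {2,3,4,6}. Remove smallest leaf 2, emit neighbor 7.
Step 2: leaves = {3,4,6}. Remove smallest leaf 3, emit neighbor 1.
Step 3: leaves = {1,4,6}. Remove smallest leaf 1, emit neighbor 8.
Step 4: leaves = {4,6}. Remove smallest leaf 4, emit neighbor 5.
Step 5: leaves = {5,6}. Remove smallest leaf 5, emit neighbor 8.
Step 6: leaves = {6,8}. Remove smallest leaf 6, emit neighbor 7.
Done: 2 vertices remain (7, 8). Sequence = [7 1 8 5 8 7]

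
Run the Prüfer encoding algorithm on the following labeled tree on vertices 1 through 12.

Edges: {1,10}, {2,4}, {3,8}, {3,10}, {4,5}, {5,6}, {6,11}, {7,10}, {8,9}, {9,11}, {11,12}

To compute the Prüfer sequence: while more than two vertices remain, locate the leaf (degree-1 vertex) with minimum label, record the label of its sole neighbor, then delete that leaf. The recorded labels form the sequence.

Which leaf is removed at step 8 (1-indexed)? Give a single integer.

Answer: 3

Derivation:
Step 1: current leaves = {1,2,7,12}. Remove leaf 1 (neighbor: 10).
Step 2: current leaves = {2,7,12}. Remove leaf 2 (neighbor: 4).
Step 3: current leaves = {4,7,12}. Remove leaf 4 (neighbor: 5).
Step 4: current leaves = {5,7,12}. Remove leaf 5 (neighbor: 6).
Step 5: current leaves = {6,7,12}. Remove leaf 6 (neighbor: 11).
Step 6: current leaves = {7,12}. Remove leaf 7 (neighbor: 10).
Step 7: current leaves = {10,12}. Remove leaf 10 (neighbor: 3).
Step 8: current leaves = {3,12}. Remove leaf 3 (neighbor: 8).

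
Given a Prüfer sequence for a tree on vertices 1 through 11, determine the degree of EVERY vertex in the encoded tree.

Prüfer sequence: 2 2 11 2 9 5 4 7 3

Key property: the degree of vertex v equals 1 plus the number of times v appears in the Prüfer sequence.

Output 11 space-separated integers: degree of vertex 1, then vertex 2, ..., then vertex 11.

p_1 = 2: count[2] becomes 1
p_2 = 2: count[2] becomes 2
p_3 = 11: count[11] becomes 1
p_4 = 2: count[2] becomes 3
p_5 = 9: count[9] becomes 1
p_6 = 5: count[5] becomes 1
p_7 = 4: count[4] becomes 1
p_8 = 7: count[7] becomes 1
p_9 = 3: count[3] becomes 1
Degrees (1 + count): deg[1]=1+0=1, deg[2]=1+3=4, deg[3]=1+1=2, deg[4]=1+1=2, deg[5]=1+1=2, deg[6]=1+0=1, deg[7]=1+1=2, deg[8]=1+0=1, deg[9]=1+1=2, deg[10]=1+0=1, deg[11]=1+1=2

Answer: 1 4 2 2 2 1 2 1 2 1 2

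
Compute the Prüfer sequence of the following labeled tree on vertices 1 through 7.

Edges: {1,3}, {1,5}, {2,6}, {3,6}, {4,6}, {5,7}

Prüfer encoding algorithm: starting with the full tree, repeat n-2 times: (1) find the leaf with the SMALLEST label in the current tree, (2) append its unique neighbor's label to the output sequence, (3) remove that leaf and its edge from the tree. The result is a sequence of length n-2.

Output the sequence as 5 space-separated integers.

Answer: 6 6 3 1 5

Derivation:
Step 1: leaves = {2,4,7}. Remove smallest leaf 2, emit neighbor 6.
Step 2: leaves = {4,7}. Remove smallest leaf 4, emit neighbor 6.
Step 3: leaves = {6,7}. Remove smallest leaf 6, emit neighbor 3.
Step 4: leaves = {3,7}. Remove smallest leaf 3, emit neighbor 1.
Step 5: leaves = {1,7}. Remove smallest leaf 1, emit neighbor 5.
Done: 2 vertices remain (5, 7). Sequence = [6 6 3 1 5]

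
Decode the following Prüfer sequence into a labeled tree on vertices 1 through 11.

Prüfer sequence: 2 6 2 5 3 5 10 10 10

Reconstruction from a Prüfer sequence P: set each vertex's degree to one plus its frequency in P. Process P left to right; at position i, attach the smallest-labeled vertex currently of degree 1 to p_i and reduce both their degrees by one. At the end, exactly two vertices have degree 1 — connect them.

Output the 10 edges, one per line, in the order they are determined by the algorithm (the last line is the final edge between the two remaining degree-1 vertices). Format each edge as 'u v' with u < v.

Answer: 1 2
4 6
2 6
2 5
3 7
3 5
5 10
8 10
9 10
10 11

Derivation:
Initial degrees: {1:1, 2:3, 3:2, 4:1, 5:3, 6:2, 7:1, 8:1, 9:1, 10:4, 11:1}
Step 1: smallest deg-1 vertex = 1, p_1 = 2. Add edge {1,2}. Now deg[1]=0, deg[2]=2.
Step 2: smallest deg-1 vertex = 4, p_2 = 6. Add edge {4,6}. Now deg[4]=0, deg[6]=1.
Step 3: smallest deg-1 vertex = 6, p_3 = 2. Add edge {2,6}. Now deg[6]=0, deg[2]=1.
Step 4: smallest deg-1 vertex = 2, p_4 = 5. Add edge {2,5}. Now deg[2]=0, deg[5]=2.
Step 5: smallest deg-1 vertex = 7, p_5 = 3. Add edge {3,7}. Now deg[7]=0, deg[3]=1.
Step 6: smallest deg-1 vertex = 3, p_6 = 5. Add edge {3,5}. Now deg[3]=0, deg[5]=1.
Step 7: smallest deg-1 vertex = 5, p_7 = 10. Add edge {5,10}. Now deg[5]=0, deg[10]=3.
Step 8: smallest deg-1 vertex = 8, p_8 = 10. Add edge {8,10}. Now deg[8]=0, deg[10]=2.
Step 9: smallest deg-1 vertex = 9, p_9 = 10. Add edge {9,10}. Now deg[9]=0, deg[10]=1.
Final: two remaining deg-1 vertices are 10, 11. Add edge {10,11}.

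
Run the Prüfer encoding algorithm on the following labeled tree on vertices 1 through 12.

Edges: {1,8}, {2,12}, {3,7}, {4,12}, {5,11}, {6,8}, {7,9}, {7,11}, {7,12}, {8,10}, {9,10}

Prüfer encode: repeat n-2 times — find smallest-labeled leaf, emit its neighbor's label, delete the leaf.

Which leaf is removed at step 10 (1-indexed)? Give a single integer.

Step 1: current leaves = {1,2,3,4,5,6}. Remove leaf 1 (neighbor: 8).
Step 2: current leaves = {2,3,4,5,6}. Remove leaf 2 (neighbor: 12).
Step 3: current leaves = {3,4,5,6}. Remove leaf 3 (neighbor: 7).
Step 4: current leaves = {4,5,6}. Remove leaf 4 (neighbor: 12).
Step 5: current leaves = {5,6,12}. Remove leaf 5 (neighbor: 11).
Step 6: current leaves = {6,11,12}. Remove leaf 6 (neighbor: 8).
Step 7: current leaves = {8,11,12}. Remove leaf 8 (neighbor: 10).
Step 8: current leaves = {10,11,12}. Remove leaf 10 (neighbor: 9).
Step 9: current leaves = {9,11,12}. Remove leaf 9 (neighbor: 7).
Step 10: current leaves = {11,12}. Remove leaf 11 (neighbor: 7).

Answer: 11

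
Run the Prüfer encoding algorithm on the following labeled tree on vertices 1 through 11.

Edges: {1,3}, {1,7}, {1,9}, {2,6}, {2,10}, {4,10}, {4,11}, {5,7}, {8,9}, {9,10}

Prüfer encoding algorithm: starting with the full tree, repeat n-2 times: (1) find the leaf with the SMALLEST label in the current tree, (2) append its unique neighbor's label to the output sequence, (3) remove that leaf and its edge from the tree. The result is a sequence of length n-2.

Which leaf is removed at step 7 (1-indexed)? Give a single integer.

Answer: 8

Derivation:
Step 1: current leaves = {3,5,6,8,11}. Remove leaf 3 (neighbor: 1).
Step 2: current leaves = {5,6,8,11}. Remove leaf 5 (neighbor: 7).
Step 3: current leaves = {6,7,8,11}. Remove leaf 6 (neighbor: 2).
Step 4: current leaves = {2,7,8,11}. Remove leaf 2 (neighbor: 10).
Step 5: current leaves = {7,8,11}. Remove leaf 7 (neighbor: 1).
Step 6: current leaves = {1,8,11}. Remove leaf 1 (neighbor: 9).
Step 7: current leaves = {8,11}. Remove leaf 8 (neighbor: 9).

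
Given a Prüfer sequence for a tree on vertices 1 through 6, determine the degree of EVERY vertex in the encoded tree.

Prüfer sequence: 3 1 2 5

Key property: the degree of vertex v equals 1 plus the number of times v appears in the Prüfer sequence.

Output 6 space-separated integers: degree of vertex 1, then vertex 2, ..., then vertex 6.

Answer: 2 2 2 1 2 1

Derivation:
p_1 = 3: count[3] becomes 1
p_2 = 1: count[1] becomes 1
p_3 = 2: count[2] becomes 1
p_4 = 5: count[5] becomes 1
Degrees (1 + count): deg[1]=1+1=2, deg[2]=1+1=2, deg[3]=1+1=2, deg[4]=1+0=1, deg[5]=1+1=2, deg[6]=1+0=1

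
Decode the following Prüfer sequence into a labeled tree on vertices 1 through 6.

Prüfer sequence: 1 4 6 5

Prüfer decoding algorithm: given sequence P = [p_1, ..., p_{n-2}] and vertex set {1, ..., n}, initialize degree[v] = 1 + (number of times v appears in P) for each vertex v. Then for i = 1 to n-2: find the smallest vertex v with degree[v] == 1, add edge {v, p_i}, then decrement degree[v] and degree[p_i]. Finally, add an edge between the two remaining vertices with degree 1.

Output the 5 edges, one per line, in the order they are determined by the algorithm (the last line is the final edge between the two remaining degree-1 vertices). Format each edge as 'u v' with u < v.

Initial degrees: {1:2, 2:1, 3:1, 4:2, 5:2, 6:2}
Step 1: smallest deg-1 vertex = 2, p_1 = 1. Add edge {1,2}. Now deg[2]=0, deg[1]=1.
Step 2: smallest deg-1 vertex = 1, p_2 = 4. Add edge {1,4}. Now deg[1]=0, deg[4]=1.
Step 3: smallest deg-1 vertex = 3, p_3 = 6. Add edge {3,6}. Now deg[3]=0, deg[6]=1.
Step 4: smallest deg-1 vertex = 4, p_4 = 5. Add edge {4,5}. Now deg[4]=0, deg[5]=1.
Final: two remaining deg-1 vertices are 5, 6. Add edge {5,6}.

Answer: 1 2
1 4
3 6
4 5
5 6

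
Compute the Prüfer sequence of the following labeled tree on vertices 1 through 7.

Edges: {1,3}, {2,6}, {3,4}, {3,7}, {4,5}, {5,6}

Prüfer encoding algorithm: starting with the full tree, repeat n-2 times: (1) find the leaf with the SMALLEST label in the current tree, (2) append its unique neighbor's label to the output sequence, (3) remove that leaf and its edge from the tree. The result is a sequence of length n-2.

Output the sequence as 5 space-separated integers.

Step 1: leaves = {1,2,7}. Remove smallest leaf 1, emit neighbor 3.
Step 2: leaves = {2,7}. Remove smallest leaf 2, emit neighbor 6.
Step 3: leaves = {6,7}. Remove smallest leaf 6, emit neighbor 5.
Step 4: leaves = {5,7}. Remove smallest leaf 5, emit neighbor 4.
Step 5: leaves = {4,7}. Remove smallest leaf 4, emit neighbor 3.
Done: 2 vertices remain (3, 7). Sequence = [3 6 5 4 3]

Answer: 3 6 5 4 3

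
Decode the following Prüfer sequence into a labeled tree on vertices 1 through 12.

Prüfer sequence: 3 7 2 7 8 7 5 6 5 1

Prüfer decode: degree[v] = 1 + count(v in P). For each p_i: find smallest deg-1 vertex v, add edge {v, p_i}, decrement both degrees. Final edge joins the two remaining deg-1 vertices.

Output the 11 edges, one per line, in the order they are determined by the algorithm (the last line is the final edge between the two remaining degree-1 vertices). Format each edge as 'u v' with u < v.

Answer: 3 4
3 7
2 9
2 7
8 10
7 8
5 7
6 11
5 6
1 5
1 12

Derivation:
Initial degrees: {1:2, 2:2, 3:2, 4:1, 5:3, 6:2, 7:4, 8:2, 9:1, 10:1, 11:1, 12:1}
Step 1: smallest deg-1 vertex = 4, p_1 = 3. Add edge {3,4}. Now deg[4]=0, deg[3]=1.
Step 2: smallest deg-1 vertex = 3, p_2 = 7. Add edge {3,7}. Now deg[3]=0, deg[7]=3.
Step 3: smallest deg-1 vertex = 9, p_3 = 2. Add edge {2,9}. Now deg[9]=0, deg[2]=1.
Step 4: smallest deg-1 vertex = 2, p_4 = 7. Add edge {2,7}. Now deg[2]=0, deg[7]=2.
Step 5: smallest deg-1 vertex = 10, p_5 = 8. Add edge {8,10}. Now deg[10]=0, deg[8]=1.
Step 6: smallest deg-1 vertex = 8, p_6 = 7. Add edge {7,8}. Now deg[8]=0, deg[7]=1.
Step 7: smallest deg-1 vertex = 7, p_7 = 5. Add edge {5,7}. Now deg[7]=0, deg[5]=2.
Step 8: smallest deg-1 vertex = 11, p_8 = 6. Add edge {6,11}. Now deg[11]=0, deg[6]=1.
Step 9: smallest deg-1 vertex = 6, p_9 = 5. Add edge {5,6}. Now deg[6]=0, deg[5]=1.
Step 10: smallest deg-1 vertex = 5, p_10 = 1. Add edge {1,5}. Now deg[5]=0, deg[1]=1.
Final: two remaining deg-1 vertices are 1, 12. Add edge {1,12}.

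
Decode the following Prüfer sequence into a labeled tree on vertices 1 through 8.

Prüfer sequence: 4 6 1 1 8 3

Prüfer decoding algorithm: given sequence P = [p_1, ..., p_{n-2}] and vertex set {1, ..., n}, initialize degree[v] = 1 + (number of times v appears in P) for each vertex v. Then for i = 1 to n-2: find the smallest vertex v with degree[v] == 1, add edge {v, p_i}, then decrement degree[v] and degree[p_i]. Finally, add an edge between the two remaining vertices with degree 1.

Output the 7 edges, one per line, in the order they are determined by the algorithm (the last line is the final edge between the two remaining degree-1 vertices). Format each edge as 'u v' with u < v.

Answer: 2 4
4 6
1 5
1 6
1 8
3 7
3 8

Derivation:
Initial degrees: {1:3, 2:1, 3:2, 4:2, 5:1, 6:2, 7:1, 8:2}
Step 1: smallest deg-1 vertex = 2, p_1 = 4. Add edge {2,4}. Now deg[2]=0, deg[4]=1.
Step 2: smallest deg-1 vertex = 4, p_2 = 6. Add edge {4,6}. Now deg[4]=0, deg[6]=1.
Step 3: smallest deg-1 vertex = 5, p_3 = 1. Add edge {1,5}. Now deg[5]=0, deg[1]=2.
Step 4: smallest deg-1 vertex = 6, p_4 = 1. Add edge {1,6}. Now deg[6]=0, deg[1]=1.
Step 5: smallest deg-1 vertex = 1, p_5 = 8. Add edge {1,8}. Now deg[1]=0, deg[8]=1.
Step 6: smallest deg-1 vertex = 7, p_6 = 3. Add edge {3,7}. Now deg[7]=0, deg[3]=1.
Final: two remaining deg-1 vertices are 3, 8. Add edge {3,8}.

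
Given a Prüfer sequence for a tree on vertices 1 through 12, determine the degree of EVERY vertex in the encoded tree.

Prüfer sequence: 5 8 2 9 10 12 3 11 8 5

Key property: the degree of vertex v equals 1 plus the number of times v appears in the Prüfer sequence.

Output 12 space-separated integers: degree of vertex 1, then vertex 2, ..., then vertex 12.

p_1 = 5: count[5] becomes 1
p_2 = 8: count[8] becomes 1
p_3 = 2: count[2] becomes 1
p_4 = 9: count[9] becomes 1
p_5 = 10: count[10] becomes 1
p_6 = 12: count[12] becomes 1
p_7 = 3: count[3] becomes 1
p_8 = 11: count[11] becomes 1
p_9 = 8: count[8] becomes 2
p_10 = 5: count[5] becomes 2
Degrees (1 + count): deg[1]=1+0=1, deg[2]=1+1=2, deg[3]=1+1=2, deg[4]=1+0=1, deg[5]=1+2=3, deg[6]=1+0=1, deg[7]=1+0=1, deg[8]=1+2=3, deg[9]=1+1=2, deg[10]=1+1=2, deg[11]=1+1=2, deg[12]=1+1=2

Answer: 1 2 2 1 3 1 1 3 2 2 2 2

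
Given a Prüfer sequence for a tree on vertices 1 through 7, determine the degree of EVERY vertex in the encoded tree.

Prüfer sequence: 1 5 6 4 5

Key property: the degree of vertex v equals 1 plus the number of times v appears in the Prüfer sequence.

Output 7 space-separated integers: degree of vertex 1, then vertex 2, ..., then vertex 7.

Answer: 2 1 1 2 3 2 1

Derivation:
p_1 = 1: count[1] becomes 1
p_2 = 5: count[5] becomes 1
p_3 = 6: count[6] becomes 1
p_4 = 4: count[4] becomes 1
p_5 = 5: count[5] becomes 2
Degrees (1 + count): deg[1]=1+1=2, deg[2]=1+0=1, deg[3]=1+0=1, deg[4]=1+1=2, deg[5]=1+2=3, deg[6]=1+1=2, deg[7]=1+0=1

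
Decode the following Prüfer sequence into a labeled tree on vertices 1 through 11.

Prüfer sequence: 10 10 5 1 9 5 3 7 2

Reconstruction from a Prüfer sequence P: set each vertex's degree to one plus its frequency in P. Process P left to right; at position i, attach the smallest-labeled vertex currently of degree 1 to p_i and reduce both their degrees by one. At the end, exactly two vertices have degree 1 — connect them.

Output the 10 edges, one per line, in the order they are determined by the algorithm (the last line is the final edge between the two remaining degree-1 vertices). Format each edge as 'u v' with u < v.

Answer: 4 10
6 10
5 8
1 10
1 9
5 9
3 5
3 7
2 7
2 11

Derivation:
Initial degrees: {1:2, 2:2, 3:2, 4:1, 5:3, 6:1, 7:2, 8:1, 9:2, 10:3, 11:1}
Step 1: smallest deg-1 vertex = 4, p_1 = 10. Add edge {4,10}. Now deg[4]=0, deg[10]=2.
Step 2: smallest deg-1 vertex = 6, p_2 = 10. Add edge {6,10}. Now deg[6]=0, deg[10]=1.
Step 3: smallest deg-1 vertex = 8, p_3 = 5. Add edge {5,8}. Now deg[8]=0, deg[5]=2.
Step 4: smallest deg-1 vertex = 10, p_4 = 1. Add edge {1,10}. Now deg[10]=0, deg[1]=1.
Step 5: smallest deg-1 vertex = 1, p_5 = 9. Add edge {1,9}. Now deg[1]=0, deg[9]=1.
Step 6: smallest deg-1 vertex = 9, p_6 = 5. Add edge {5,9}. Now deg[9]=0, deg[5]=1.
Step 7: smallest deg-1 vertex = 5, p_7 = 3. Add edge {3,5}. Now deg[5]=0, deg[3]=1.
Step 8: smallest deg-1 vertex = 3, p_8 = 7. Add edge {3,7}. Now deg[3]=0, deg[7]=1.
Step 9: smallest deg-1 vertex = 7, p_9 = 2. Add edge {2,7}. Now deg[7]=0, deg[2]=1.
Final: two remaining deg-1 vertices are 2, 11. Add edge {2,11}.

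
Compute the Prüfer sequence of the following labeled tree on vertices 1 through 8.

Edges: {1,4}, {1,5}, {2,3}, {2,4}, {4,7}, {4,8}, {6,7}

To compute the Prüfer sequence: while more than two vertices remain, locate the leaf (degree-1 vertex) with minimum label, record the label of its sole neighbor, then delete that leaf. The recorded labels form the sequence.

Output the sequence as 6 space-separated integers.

Answer: 2 4 1 4 7 4

Derivation:
Step 1: leaves = {3,5,6,8}. Remove smallest leaf 3, emit neighbor 2.
Step 2: leaves = {2,5,6,8}. Remove smallest leaf 2, emit neighbor 4.
Step 3: leaves = {5,6,8}. Remove smallest leaf 5, emit neighbor 1.
Step 4: leaves = {1,6,8}. Remove smallest leaf 1, emit neighbor 4.
Step 5: leaves = {6,8}. Remove smallest leaf 6, emit neighbor 7.
Step 6: leaves = {7,8}. Remove smallest leaf 7, emit neighbor 4.
Done: 2 vertices remain (4, 8). Sequence = [2 4 1 4 7 4]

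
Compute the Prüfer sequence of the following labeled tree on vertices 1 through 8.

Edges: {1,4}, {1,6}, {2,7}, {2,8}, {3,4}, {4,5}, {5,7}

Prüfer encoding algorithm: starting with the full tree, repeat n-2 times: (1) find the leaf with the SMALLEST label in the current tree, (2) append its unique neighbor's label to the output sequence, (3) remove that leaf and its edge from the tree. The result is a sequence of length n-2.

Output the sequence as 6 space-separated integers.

Answer: 4 1 4 5 7 2

Derivation:
Step 1: leaves = {3,6,8}. Remove smallest leaf 3, emit neighbor 4.
Step 2: leaves = {6,8}. Remove smallest leaf 6, emit neighbor 1.
Step 3: leaves = {1,8}. Remove smallest leaf 1, emit neighbor 4.
Step 4: leaves = {4,8}. Remove smallest leaf 4, emit neighbor 5.
Step 5: leaves = {5,8}. Remove smallest leaf 5, emit neighbor 7.
Step 6: leaves = {7,8}. Remove smallest leaf 7, emit neighbor 2.
Done: 2 vertices remain (2, 8). Sequence = [4 1 4 5 7 2]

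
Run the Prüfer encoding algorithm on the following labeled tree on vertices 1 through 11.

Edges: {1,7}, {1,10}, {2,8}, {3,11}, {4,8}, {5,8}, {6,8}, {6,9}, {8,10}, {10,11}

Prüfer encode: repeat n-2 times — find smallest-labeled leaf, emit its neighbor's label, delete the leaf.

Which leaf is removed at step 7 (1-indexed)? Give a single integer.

Answer: 9

Derivation:
Step 1: current leaves = {2,3,4,5,7,9}. Remove leaf 2 (neighbor: 8).
Step 2: current leaves = {3,4,5,7,9}. Remove leaf 3 (neighbor: 11).
Step 3: current leaves = {4,5,7,9,11}. Remove leaf 4 (neighbor: 8).
Step 4: current leaves = {5,7,9,11}. Remove leaf 5 (neighbor: 8).
Step 5: current leaves = {7,9,11}. Remove leaf 7 (neighbor: 1).
Step 6: current leaves = {1,9,11}. Remove leaf 1 (neighbor: 10).
Step 7: current leaves = {9,11}. Remove leaf 9 (neighbor: 6).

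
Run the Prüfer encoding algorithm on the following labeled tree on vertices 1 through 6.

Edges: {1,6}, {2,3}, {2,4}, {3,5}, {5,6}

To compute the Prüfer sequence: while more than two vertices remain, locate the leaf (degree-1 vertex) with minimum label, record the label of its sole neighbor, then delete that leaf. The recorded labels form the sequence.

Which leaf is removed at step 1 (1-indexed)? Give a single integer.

Answer: 1

Derivation:
Step 1: current leaves = {1,4}. Remove leaf 1 (neighbor: 6).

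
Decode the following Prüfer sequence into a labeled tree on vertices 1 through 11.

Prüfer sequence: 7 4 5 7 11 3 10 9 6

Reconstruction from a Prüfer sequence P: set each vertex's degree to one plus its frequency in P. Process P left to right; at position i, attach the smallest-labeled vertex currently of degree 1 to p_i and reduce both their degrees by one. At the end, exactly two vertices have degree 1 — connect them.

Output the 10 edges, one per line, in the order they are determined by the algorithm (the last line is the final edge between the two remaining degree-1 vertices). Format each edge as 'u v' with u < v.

Initial degrees: {1:1, 2:1, 3:2, 4:2, 5:2, 6:2, 7:3, 8:1, 9:2, 10:2, 11:2}
Step 1: smallest deg-1 vertex = 1, p_1 = 7. Add edge {1,7}. Now deg[1]=0, deg[7]=2.
Step 2: smallest deg-1 vertex = 2, p_2 = 4. Add edge {2,4}. Now deg[2]=0, deg[4]=1.
Step 3: smallest deg-1 vertex = 4, p_3 = 5. Add edge {4,5}. Now deg[4]=0, deg[5]=1.
Step 4: smallest deg-1 vertex = 5, p_4 = 7. Add edge {5,7}. Now deg[5]=0, deg[7]=1.
Step 5: smallest deg-1 vertex = 7, p_5 = 11. Add edge {7,11}. Now deg[7]=0, deg[11]=1.
Step 6: smallest deg-1 vertex = 8, p_6 = 3. Add edge {3,8}. Now deg[8]=0, deg[3]=1.
Step 7: smallest deg-1 vertex = 3, p_7 = 10. Add edge {3,10}. Now deg[3]=0, deg[10]=1.
Step 8: smallest deg-1 vertex = 10, p_8 = 9. Add edge {9,10}. Now deg[10]=0, deg[9]=1.
Step 9: smallest deg-1 vertex = 9, p_9 = 6. Add edge {6,9}. Now deg[9]=0, deg[6]=1.
Final: two remaining deg-1 vertices are 6, 11. Add edge {6,11}.

Answer: 1 7
2 4
4 5
5 7
7 11
3 8
3 10
9 10
6 9
6 11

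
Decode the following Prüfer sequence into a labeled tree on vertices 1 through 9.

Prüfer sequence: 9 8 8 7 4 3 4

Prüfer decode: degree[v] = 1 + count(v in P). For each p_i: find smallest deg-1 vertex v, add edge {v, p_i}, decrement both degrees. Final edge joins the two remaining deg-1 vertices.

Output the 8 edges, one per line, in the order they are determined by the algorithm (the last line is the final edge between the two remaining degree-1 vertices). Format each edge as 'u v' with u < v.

Initial degrees: {1:1, 2:1, 3:2, 4:3, 5:1, 6:1, 7:2, 8:3, 9:2}
Step 1: smallest deg-1 vertex = 1, p_1 = 9. Add edge {1,9}. Now deg[1]=0, deg[9]=1.
Step 2: smallest deg-1 vertex = 2, p_2 = 8. Add edge {2,8}. Now deg[2]=0, deg[8]=2.
Step 3: smallest deg-1 vertex = 5, p_3 = 8. Add edge {5,8}. Now deg[5]=0, deg[8]=1.
Step 4: smallest deg-1 vertex = 6, p_4 = 7. Add edge {6,7}. Now deg[6]=0, deg[7]=1.
Step 5: smallest deg-1 vertex = 7, p_5 = 4. Add edge {4,7}. Now deg[7]=0, deg[4]=2.
Step 6: smallest deg-1 vertex = 8, p_6 = 3. Add edge {3,8}. Now deg[8]=0, deg[3]=1.
Step 7: smallest deg-1 vertex = 3, p_7 = 4. Add edge {3,4}. Now deg[3]=0, deg[4]=1.
Final: two remaining deg-1 vertices are 4, 9. Add edge {4,9}.

Answer: 1 9
2 8
5 8
6 7
4 7
3 8
3 4
4 9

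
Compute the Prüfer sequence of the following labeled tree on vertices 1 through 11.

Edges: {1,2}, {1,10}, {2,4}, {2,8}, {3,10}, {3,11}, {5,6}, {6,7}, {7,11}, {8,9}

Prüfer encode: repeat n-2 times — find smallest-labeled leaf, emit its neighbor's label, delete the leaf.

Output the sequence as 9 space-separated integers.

Step 1: leaves = {4,5,9}. Remove smallest leaf 4, emit neighbor 2.
Step 2: leaves = {5,9}. Remove smallest leaf 5, emit neighbor 6.
Step 3: leaves = {6,9}. Remove smallest leaf 6, emit neighbor 7.
Step 4: leaves = {7,9}. Remove smallest leaf 7, emit neighbor 11.
Step 5: leaves = {9,11}. Remove smallest leaf 9, emit neighbor 8.
Step 6: leaves = {8,11}. Remove smallest leaf 8, emit neighbor 2.
Step 7: leaves = {2,11}. Remove smallest leaf 2, emit neighbor 1.
Step 8: leaves = {1,11}. Remove smallest leaf 1, emit neighbor 10.
Step 9: leaves = {10,11}. Remove smallest leaf 10, emit neighbor 3.
Done: 2 vertices remain (3, 11). Sequence = [2 6 7 11 8 2 1 10 3]

Answer: 2 6 7 11 8 2 1 10 3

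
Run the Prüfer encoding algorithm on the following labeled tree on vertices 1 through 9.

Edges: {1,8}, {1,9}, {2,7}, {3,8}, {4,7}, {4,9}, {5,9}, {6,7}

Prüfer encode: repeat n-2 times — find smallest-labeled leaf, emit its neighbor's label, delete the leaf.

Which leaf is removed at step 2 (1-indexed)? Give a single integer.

Answer: 3

Derivation:
Step 1: current leaves = {2,3,5,6}. Remove leaf 2 (neighbor: 7).
Step 2: current leaves = {3,5,6}. Remove leaf 3 (neighbor: 8).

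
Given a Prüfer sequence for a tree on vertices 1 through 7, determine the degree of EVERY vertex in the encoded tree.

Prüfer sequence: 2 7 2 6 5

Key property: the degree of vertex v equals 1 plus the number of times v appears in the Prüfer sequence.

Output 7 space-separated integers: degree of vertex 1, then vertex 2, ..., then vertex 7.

p_1 = 2: count[2] becomes 1
p_2 = 7: count[7] becomes 1
p_3 = 2: count[2] becomes 2
p_4 = 6: count[6] becomes 1
p_5 = 5: count[5] becomes 1
Degrees (1 + count): deg[1]=1+0=1, deg[2]=1+2=3, deg[3]=1+0=1, deg[4]=1+0=1, deg[5]=1+1=2, deg[6]=1+1=2, deg[7]=1+1=2

Answer: 1 3 1 1 2 2 2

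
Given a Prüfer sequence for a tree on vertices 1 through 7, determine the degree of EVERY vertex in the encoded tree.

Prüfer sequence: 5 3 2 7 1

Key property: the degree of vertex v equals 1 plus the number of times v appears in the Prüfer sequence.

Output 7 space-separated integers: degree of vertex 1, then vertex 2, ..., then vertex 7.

p_1 = 5: count[5] becomes 1
p_2 = 3: count[3] becomes 1
p_3 = 2: count[2] becomes 1
p_4 = 7: count[7] becomes 1
p_5 = 1: count[1] becomes 1
Degrees (1 + count): deg[1]=1+1=2, deg[2]=1+1=2, deg[3]=1+1=2, deg[4]=1+0=1, deg[5]=1+1=2, deg[6]=1+0=1, deg[7]=1+1=2

Answer: 2 2 2 1 2 1 2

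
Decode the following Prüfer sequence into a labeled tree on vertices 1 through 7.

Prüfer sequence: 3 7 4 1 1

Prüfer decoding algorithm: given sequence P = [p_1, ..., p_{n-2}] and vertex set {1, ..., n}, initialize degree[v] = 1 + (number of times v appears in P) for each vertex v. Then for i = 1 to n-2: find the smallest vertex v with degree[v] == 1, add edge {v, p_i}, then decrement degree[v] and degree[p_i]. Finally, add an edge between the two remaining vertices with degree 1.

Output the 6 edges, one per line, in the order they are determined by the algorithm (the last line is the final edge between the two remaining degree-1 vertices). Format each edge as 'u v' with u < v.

Answer: 2 3
3 7
4 5
1 4
1 6
1 7

Derivation:
Initial degrees: {1:3, 2:1, 3:2, 4:2, 5:1, 6:1, 7:2}
Step 1: smallest deg-1 vertex = 2, p_1 = 3. Add edge {2,3}. Now deg[2]=0, deg[3]=1.
Step 2: smallest deg-1 vertex = 3, p_2 = 7. Add edge {3,7}. Now deg[3]=0, deg[7]=1.
Step 3: smallest deg-1 vertex = 5, p_3 = 4. Add edge {4,5}. Now deg[5]=0, deg[4]=1.
Step 4: smallest deg-1 vertex = 4, p_4 = 1. Add edge {1,4}. Now deg[4]=0, deg[1]=2.
Step 5: smallest deg-1 vertex = 6, p_5 = 1. Add edge {1,6}. Now deg[6]=0, deg[1]=1.
Final: two remaining deg-1 vertices are 1, 7. Add edge {1,7}.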